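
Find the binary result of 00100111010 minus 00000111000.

Method 1 - Direct subtraction (column by column from the right: bit − bit − borrow-in; if negative, add 2 and borrow 1 from the next column):
borrow: 00000000000
        00100111010
-       00000111000
-------------------
        00100000010

Method 2 - Add two's complement:
Two's complement of 00000111000: invert → 11111000111, add 1 → 11111001000
  00100111010
+ 11111001000
-------------
 100100000010  (end carry out of the top bit = 1)
Discarding the end carry: 00100000010
Decimal check:
  00100111010 = 256 + 32 + 16 + 8 + 2 = 314
  00000111000 = 32 + 16 + 8 = 56
  314 - 56 = 258, and 00100000010 = 256 + 2 = 258 ✓



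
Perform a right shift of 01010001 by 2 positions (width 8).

Original: 01010001 (decimal 81)
Shift right by 2 positions
Drop the 2 low bits; fill with zeros on the left
Result: 00010100 (decimal 20)
Equivalent: 81 >> 2 = 81 ÷ 2^2 = 20



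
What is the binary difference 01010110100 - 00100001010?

Method 1 - Direct subtraction (column by column from the right: bit − bit − borrow-in; if negative, add 2 and borrow 1 from the next column):
borrow: 01000010100
        01010110100
-       00100001010
-------------------
        00110101010

Method 2 - Add two's complement:
Two's complement of 00100001010: invert → 11011110101, add 1 → 11011110110
  01010110100
+ 11011110110
-------------
 100110101010  (end carry out of the top bit = 1)
Discarding the end carry: 00110101010
Decimal check:
  01010110100 = 512 + 128 + 32 + 16 + 4 = 692
  00100001010 = 256 + 8 + 2 = 266
  692 - 266 = 426, and 00110101010 = 256 + 128 + 32 + 8 + 2 = 426 ✓



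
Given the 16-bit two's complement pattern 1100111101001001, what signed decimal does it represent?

Binary: 1100111101001001
Sign bit: 1 (negative)
Invert: 0011000010110110
Add 1:  0011000010110111
Magnitude: 0011000010110111 = 8192 + 4096 + 128 + 32 + 16 + 4 + 2 + 1 = 12471
Value: -12471



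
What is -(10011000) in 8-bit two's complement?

Original (sign bit 1, negative): 10011000
Step 1 - Invert all bits: 01100111
Step 2 - Add 1: 01101000
Verification: 10011000 + 01101000 = 100000000; discarding the end carry (carry out of the top bit) leaves the 8-bit value 00000000, as required for x + (-x)



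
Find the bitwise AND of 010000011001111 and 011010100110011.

AND: 1 only when both bits are 1
  010000011001111
& 011010100110011
-----------------
  010000000000011
Decimal: 8399 & 13619 = 8195



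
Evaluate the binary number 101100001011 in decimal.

Sum of powers of 2 for each 1-bit:
2^0 + 2^1 + 2^3 + 2^8 + 2^9 + 2^11
= 1 + 2 + 8 + 256 + 512 + 2048
= 2827



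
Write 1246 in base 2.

Using repeated division by 2:
1246 ÷ 2 = 623 remainder 0
623 ÷ 2 = 311 remainder 1
311 ÷ 2 = 155 remainder 1
155 ÷ 2 = 77 remainder 1
77 ÷ 2 = 38 remainder 1
38 ÷ 2 = 19 remainder 0
19 ÷ 2 = 9 remainder 1
9 ÷ 2 = 4 remainder 1
4 ÷ 2 = 2 remainder 0
2 ÷ 2 = 1 remainder 0
1 ÷ 2 = 0 remainder 1
Reading remainders bottom to top: 10011011110



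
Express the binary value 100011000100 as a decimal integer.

Sum of powers of 2 for each 1-bit:
2^2 + 2^6 + 2^7 + 2^11
= 4 + 64 + 128 + 2048
= 2244



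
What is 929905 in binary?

Using repeated division by 2:
929905 ÷ 2 = 464952 remainder 1
464952 ÷ 2 = 232476 remainder 0
232476 ÷ 2 = 116238 remainder 0
116238 ÷ 2 = 58119 remainder 0
58119 ÷ 2 = 29059 remainder 1
29059 ÷ 2 = 14529 remainder 1
14529 ÷ 2 = 7264 remainder 1
7264 ÷ 2 = 3632 remainder 0
3632 ÷ 2 = 1816 remainder 0
1816 ÷ 2 = 908 remainder 0
908 ÷ 2 = 454 remainder 0
454 ÷ 2 = 227 remainder 0
227 ÷ 2 = 113 remainder 1
113 ÷ 2 = 56 remainder 1
56 ÷ 2 = 28 remainder 0
28 ÷ 2 = 14 remainder 0
14 ÷ 2 = 7 remainder 0
7 ÷ 2 = 3 remainder 1
3 ÷ 2 = 1 remainder 1
1 ÷ 2 = 0 remainder 1
Reading remainders bottom to top: 11100011000001110001



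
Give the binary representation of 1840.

Using repeated division by 2:
1840 ÷ 2 = 920 remainder 0
920 ÷ 2 = 460 remainder 0
460 ÷ 2 = 230 remainder 0
230 ÷ 2 = 115 remainder 0
115 ÷ 2 = 57 remainder 1
57 ÷ 2 = 28 remainder 1
28 ÷ 2 = 14 remainder 0
14 ÷ 2 = 7 remainder 0
7 ÷ 2 = 3 remainder 1
3 ÷ 2 = 1 remainder 1
1 ÷ 2 = 0 remainder 1
Reading remainders bottom to top: 11100110000



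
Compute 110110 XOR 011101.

XOR: 1 when bits differ
  110110
^ 011101
--------
  101011
Decimal: 54 ^ 29 = 43



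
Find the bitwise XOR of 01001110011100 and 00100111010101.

XOR: 1 when bits differ
  01001110011100
^ 00100111010101
----------------
  01101001001001
Decimal: 5020 ^ 2517 = 6729



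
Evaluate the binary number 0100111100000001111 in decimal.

Sum of powers of 2 for each 1-bit:
2^0 + 2^1 + 2^2 + 2^3 + 2^11 + 2^12 + 2^13 + 2^14 + 2^17
= 1 + 2 + 4 + 8 + 2048 + 4096 + 8192 + 16384 + 131072
= 161807



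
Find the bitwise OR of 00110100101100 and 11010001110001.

OR: 1 when either bit is 1
  00110100101100
| 11010001110001
----------------
  11110101111101
Decimal: 3372 | 13425 = 15741



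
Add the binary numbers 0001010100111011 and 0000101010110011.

Add column by column from the right: bit + bit + carry-in; write the sum mod 2, carry 1 when the sum is 2 or 3.
carry:  0000000001100110
        0001010100111011
+       0000101010110011
------------------------
       00001111111101110
(the carry out of the leftmost column, 0, becomes the leading bit)
Decimal check:
  0001010100111011 = 4096 + 1024 + 256 + 32 + 16 + 8 + 2 + 1 = 5435
  0000101010110011 = 2048 + 512 + 128 + 32 + 16 + 2 + 1 = 2739
  5435 + 2739 = 8174, and 00001111111101110 = 4096 + 2048 + 1024 + 512 + 256 + 128 + 64 + 32 + 8 + 4 + 2 = 8174 ✓



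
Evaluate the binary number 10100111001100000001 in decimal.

Sum of powers of 2 for each 1-bit:
2^0 + 2^8 + 2^9 + 2^12 + 2^13 + 2^14 + 2^17 + 2^19
= 1 + 256 + 512 + 4096 + 8192 + 16384 + 131072 + 524288
= 684801



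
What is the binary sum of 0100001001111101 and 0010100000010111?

Add column by column from the right: bit + bit + carry-in; write the sum mod 2, carry 1 when the sum is 2 or 3.
carry:  0000000011111110
        0100001001111101
+       0010100000010111
------------------------
       00110101010010100
(the carry out of the leftmost column, 0, becomes the leading bit)
Decimal check:
  0100001001111101 = 16384 + 512 + 64 + 32 + 16 + 8 + 4 + 1 = 17021
  0010100000010111 = 8192 + 2048 + 16 + 4 + 2 + 1 = 10263
  17021 + 10263 = 27284, and 00110101010010100 = 16384 + 8192 + 2048 + 512 + 128 + 16 + 4 = 27284 ✓



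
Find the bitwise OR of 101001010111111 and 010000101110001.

OR: 1 when either bit is 1
  101001010111111
| 010000101110001
-----------------
  111001111111111
Decimal: 21183 | 8561 = 29695



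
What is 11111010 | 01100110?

OR: 1 when either bit is 1
  11111010
| 01100110
----------
  11111110
Decimal: 250 | 102 = 254



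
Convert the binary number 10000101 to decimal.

Sum of powers of 2 for each 1-bit:
2^0 + 2^2 + 2^7
= 1 + 4 + 128
= 133



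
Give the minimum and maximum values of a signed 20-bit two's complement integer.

For 20-bit two's complement:
Minimum: -2^19 = -524288
Maximum: 2^19 - 1 = 524287



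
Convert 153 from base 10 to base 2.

Using repeated division by 2:
153 ÷ 2 = 76 remainder 1
76 ÷ 2 = 38 remainder 0
38 ÷ 2 = 19 remainder 0
19 ÷ 2 = 9 remainder 1
9 ÷ 2 = 4 remainder 1
4 ÷ 2 = 2 remainder 0
2 ÷ 2 = 1 remainder 0
1 ÷ 2 = 0 remainder 1
Reading remainders bottom to top: 10011001



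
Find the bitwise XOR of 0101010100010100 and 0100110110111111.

XOR: 1 when bits differ
  0101010100010100
^ 0100110110111111
------------------
  0001100010101011
Decimal: 21780 ^ 19903 = 6315



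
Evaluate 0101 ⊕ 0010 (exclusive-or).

XOR: 1 when bits differ
  0101
^ 0010
------
  0111
Decimal: 5 ^ 2 = 7



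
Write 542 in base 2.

Using repeated division by 2:
542 ÷ 2 = 271 remainder 0
271 ÷ 2 = 135 remainder 1
135 ÷ 2 = 67 remainder 1
67 ÷ 2 = 33 remainder 1
33 ÷ 2 = 16 remainder 1
16 ÷ 2 = 8 remainder 0
8 ÷ 2 = 4 remainder 0
4 ÷ 2 = 2 remainder 0
2 ÷ 2 = 1 remainder 0
1 ÷ 2 = 0 remainder 1
Reading remainders bottom to top: 1000011110



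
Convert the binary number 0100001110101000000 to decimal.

Sum of powers of 2 for each 1-bit:
2^6 + 2^8 + 2^10 + 2^11 + 2^12 + 2^17
= 64 + 256 + 1024 + 2048 + 4096 + 131072
= 138560



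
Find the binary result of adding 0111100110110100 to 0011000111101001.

Add column by column from the right: bit + bit + carry-in; write the sum mod 2, carry 1 when the sum is 2 or 3.
carry:  1110001111000000
        0111100110110100
+       0011000111101001
------------------------
       01010101110011101
(the carry out of the leftmost column, 0, becomes the leading bit)
Decimal check:
  0111100110110100 = 16384 + 8192 + 4096 + 2048 + 256 + 128 + 32 + 16 + 4 = 31156
  0011000111101001 = 8192 + 4096 + 256 + 128 + 64 + 32 + 8 + 1 = 12777
  31156 + 12777 = 43933, and 01010101110011101 = 32768 + 8192 + 2048 + 512 + 256 + 128 + 16 + 8 + 4 + 1 = 43933 ✓



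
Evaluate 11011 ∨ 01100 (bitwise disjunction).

OR: 1 when either bit is 1
  11011
| 01100
-------
  11111
Decimal: 27 | 12 = 31



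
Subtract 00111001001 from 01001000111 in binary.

Method 1 - Direct subtraction (column by column from the right: bit − bit − borrow-in; if negative, add 2 and borrow 1 from the next column):
borrow: 01111110000
        01001000111
-       00111001001
-------------------
        00001111110

Method 2 - Add two's complement:
Two's complement of 00111001001: invert → 11000110110, add 1 → 11000110111
  01001000111
+ 11000110111
-------------
 100001111110  (end carry out of the top bit = 1)
Discarding the end carry: 00001111110
Decimal check:
  01001000111 = 512 + 64 + 4 + 2 + 1 = 583
  00111001001 = 256 + 128 + 64 + 8 + 1 = 457
  583 - 457 = 126, and 00001111110 = 64 + 32 + 16 + 8 + 4 + 2 = 126 ✓



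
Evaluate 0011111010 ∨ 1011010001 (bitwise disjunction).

OR: 1 when either bit is 1
  0011111010
| 1011010001
------------
  1011111011
Decimal: 250 | 721 = 763



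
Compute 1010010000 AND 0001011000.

AND: 1 only when both bits are 1
  1010010000
& 0001011000
------------
  0000010000
Decimal: 656 & 88 = 16



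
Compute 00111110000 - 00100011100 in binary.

Method 1 - Direct subtraction (column by column from the right: bit − bit − borrow-in; if negative, add 2 and borrow 1 from the next column):
borrow: 00000111000
        00111110000
-       00100011100
-------------------
        00011010100

Method 2 - Add two's complement:
Two's complement of 00100011100: invert → 11011100011, add 1 → 11011100100
  00111110000
+ 11011100100
-------------
 100011010100  (end carry out of the top bit = 1)
Discarding the end carry: 00011010100
Decimal check:
  00111110000 = 256 + 128 + 64 + 32 + 16 = 496
  00100011100 = 256 + 16 + 8 + 4 = 284
  496 - 284 = 212, and 00011010100 = 128 + 64 + 16 + 4 = 212 ✓



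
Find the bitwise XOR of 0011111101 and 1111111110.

XOR: 1 when bits differ
  0011111101
^ 1111111110
------------
  1100000011
Decimal: 253 ^ 1022 = 771



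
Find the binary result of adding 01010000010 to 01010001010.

Add column by column from the right: bit + bit + carry-in; write the sum mod 2, carry 1 when the sum is 2 or 3.
carry:  10100000100
        01010000010
+       01010001010
-------------------
       010100001100
(the carry out of the leftmost column, 0, becomes the leading bit)
Decimal check:
  01010000010 = 512 + 128 + 2 = 642
  01010001010 = 512 + 128 + 8 + 2 = 650
  642 + 650 = 1292, and 010100001100 = 1024 + 256 + 8 + 4 = 1292 ✓



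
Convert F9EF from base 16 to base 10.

Expand by place value (powers of 16):
Digit values: F = 15, E = 14
F9EF = 15 × 16^3 + 9 × 16^2 + 14 × 16^1 + 15 × 16^0
= 15 × 4096 + 9 × 256 + 14 × 16 + 15 × 1
= 61440 + 2304 + 224 + 15
= 63983



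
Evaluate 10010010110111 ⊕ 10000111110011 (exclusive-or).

XOR: 1 when bits differ
  10010010110111
^ 10000111110011
----------------
  00010101000100
Decimal: 9399 ^ 8691 = 1348



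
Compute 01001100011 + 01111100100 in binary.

Add column by column from the right: bit + bit + carry-in; write the sum mod 2, carry 1 when the sum is 2 or 3.
carry:  11111000000
        01001100011
+       01111100100
-------------------
       011001000111
(the carry out of the leftmost column, 0, becomes the leading bit)
Decimal check:
  01001100011 = 512 + 64 + 32 + 2 + 1 = 611
  01111100100 = 512 + 256 + 128 + 64 + 32 + 4 = 996
  611 + 996 = 1607, and 011001000111 = 1024 + 512 + 64 + 4 + 2 + 1 = 1607 ✓



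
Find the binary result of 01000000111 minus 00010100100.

Method 1 - Direct subtraction (column by column from the right: bit − bit − borrow-in; if negative, add 2 and borrow 1 from the next column):
borrow: 01111000000
        01000000111
-       00010100100
-------------------
        00101100011

Method 2 - Add two's complement:
Two's complement of 00010100100: invert → 11101011011, add 1 → 11101011100
  01000000111
+ 11101011100
-------------
 100101100011  (end carry out of the top bit = 1)
Discarding the end carry: 00101100011
Decimal check:
  01000000111 = 512 + 4 + 2 + 1 = 519
  00010100100 = 128 + 32 + 4 = 164
  519 - 164 = 355, and 00101100011 = 256 + 64 + 32 + 2 + 1 = 355 ✓



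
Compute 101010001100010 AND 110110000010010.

AND: 1 only when both bits are 1
  101010001100010
& 110110000010010
-----------------
  100010000000010
Decimal: 21602 & 27666 = 17410



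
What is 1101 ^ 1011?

XOR: 1 when bits differ
  1101
^ 1011
------
  0110
Decimal: 13 ^ 11 = 6



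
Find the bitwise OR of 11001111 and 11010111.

OR: 1 when either bit is 1
  11001111
| 11010111
----------
  11011111
Decimal: 207 | 215 = 223



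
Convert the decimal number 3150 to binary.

Using repeated division by 2:
3150 ÷ 2 = 1575 remainder 0
1575 ÷ 2 = 787 remainder 1
787 ÷ 2 = 393 remainder 1
393 ÷ 2 = 196 remainder 1
196 ÷ 2 = 98 remainder 0
98 ÷ 2 = 49 remainder 0
49 ÷ 2 = 24 remainder 1
24 ÷ 2 = 12 remainder 0
12 ÷ 2 = 6 remainder 0
6 ÷ 2 = 3 remainder 0
3 ÷ 2 = 1 remainder 1
1 ÷ 2 = 0 remainder 1
Reading remainders bottom to top: 110001001110



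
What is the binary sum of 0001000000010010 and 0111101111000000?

Add column by column from the right: bit + bit + carry-in; write the sum mod 2, carry 1 when the sum is 2 or 3.
carry:  1110000000000000
        0001000000010010
+       0111101111000000
------------------------
       01000101111010010
(the carry out of the leftmost column, 0, becomes the leading bit)
Decimal check:
  0001000000010010 = 4096 + 16 + 2 = 4114
  0111101111000000 = 16384 + 8192 + 4096 + 2048 + 512 + 256 + 128 + 64 = 31680
  4114 + 31680 = 35794, and 01000101111010010 = 32768 + 2048 + 512 + 256 + 128 + 64 + 16 + 2 = 35794 ✓



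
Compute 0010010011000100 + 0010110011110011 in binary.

Add column by column from the right: bit + bit + carry-in; write the sum mod 2, carry 1 when the sum is 2 or 3.
carry:  0101100110000000
        0010010011000100
+       0010110011110011
------------------------
       00101000110110111
(the carry out of the leftmost column, 0, becomes the leading bit)
Decimal check:
  0010010011000100 = 8192 + 1024 + 128 + 64 + 4 = 9412
  0010110011110011 = 8192 + 2048 + 1024 + 128 + 64 + 32 + 16 + 2 + 1 = 11507
  9412 + 11507 = 20919, and 00101000110110111 = 16384 + 4096 + 256 + 128 + 32 + 16 + 4 + 2 + 1 = 20919 ✓



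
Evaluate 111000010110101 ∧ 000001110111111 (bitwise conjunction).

AND: 1 only when both bits are 1
  111000010110101
& 000001110111111
-----------------
  000000010110101
Decimal: 28853 & 959 = 181



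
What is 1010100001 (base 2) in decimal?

Sum of powers of 2 for each 1-bit:
2^0 + 2^5 + 2^7 + 2^9
= 1 + 32 + 128 + 512
= 673



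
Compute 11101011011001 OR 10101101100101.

OR: 1 when either bit is 1
  11101011011001
| 10101101100101
----------------
  11101111111101
Decimal: 15065 | 11109 = 15357



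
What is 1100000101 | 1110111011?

OR: 1 when either bit is 1
  1100000101
| 1110111011
------------
  1110111111
Decimal: 773 | 955 = 959



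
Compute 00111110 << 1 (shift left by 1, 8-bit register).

Original: 00111110 (decimal 62)
Shift left by 1 position
Append 1 zero on the right
Result: 01111100 (decimal 124)
Equivalent: 62 << 1 = 62 × 2^1 = 124



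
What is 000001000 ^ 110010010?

XOR: 1 when bits differ
  000001000
^ 110010010
-----------
  110011010
Decimal: 8 ^ 402 = 410



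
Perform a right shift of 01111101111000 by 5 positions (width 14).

Original: 01111101111000 (decimal 8056)
Shift right by 5 positions
Drop the 5 low bits; fill with zeros on the left
Result: 00000011111011 (decimal 251)
Equivalent: 8056 >> 5 = 8056 ÷ 2^5 = 251



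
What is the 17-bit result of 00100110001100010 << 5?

Original: 00100110001100010 (decimal 19554)
Shift left by 5 positions
Append 5 zeros on the right and drop the 5 high bits that overflow the 17-bit width
Result: 11000110001000000 (decimal 101440)
Equivalent: 19554 << 5 = 19554 × 2^5 = 625728, truncated to 17 bits = 101440



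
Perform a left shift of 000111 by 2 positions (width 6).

Original: 000111 (decimal 7)
Shift left by 2 positions
Append 2 zeros on the right
Result: 011100 (decimal 28)
Equivalent: 7 << 2 = 7 × 2^2 = 28



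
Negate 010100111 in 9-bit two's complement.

Original: 010100111
Step 1 - Invert all bits: 101011000
Step 2 - Add 1: 101011001
Verification: 010100111 + 101011001 = 1000000000; discarding the end carry (carry out of the top bit) leaves the 9-bit value 000000000, as required for x + (-x)



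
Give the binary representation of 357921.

Using repeated division by 2:
357921 ÷ 2 = 178960 remainder 1
178960 ÷ 2 = 89480 remainder 0
89480 ÷ 2 = 44740 remainder 0
44740 ÷ 2 = 22370 remainder 0
22370 ÷ 2 = 11185 remainder 0
11185 ÷ 2 = 5592 remainder 1
5592 ÷ 2 = 2796 remainder 0
2796 ÷ 2 = 1398 remainder 0
1398 ÷ 2 = 699 remainder 0
699 ÷ 2 = 349 remainder 1
349 ÷ 2 = 174 remainder 1
174 ÷ 2 = 87 remainder 0
87 ÷ 2 = 43 remainder 1
43 ÷ 2 = 21 remainder 1
21 ÷ 2 = 10 remainder 1
10 ÷ 2 = 5 remainder 0
5 ÷ 2 = 2 remainder 1
2 ÷ 2 = 1 remainder 0
1 ÷ 2 = 0 remainder 1
Reading remainders bottom to top: 1010111011000100001



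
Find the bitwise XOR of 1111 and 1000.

XOR: 1 when bits differ
  1111
^ 1000
------
  0111
Decimal: 15 ^ 8 = 7



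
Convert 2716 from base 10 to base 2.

Using repeated division by 2:
2716 ÷ 2 = 1358 remainder 0
1358 ÷ 2 = 679 remainder 0
679 ÷ 2 = 339 remainder 1
339 ÷ 2 = 169 remainder 1
169 ÷ 2 = 84 remainder 1
84 ÷ 2 = 42 remainder 0
42 ÷ 2 = 21 remainder 0
21 ÷ 2 = 10 remainder 1
10 ÷ 2 = 5 remainder 0
5 ÷ 2 = 2 remainder 1
2 ÷ 2 = 1 remainder 0
1 ÷ 2 = 0 remainder 1
Reading remainders bottom to top: 101010011100



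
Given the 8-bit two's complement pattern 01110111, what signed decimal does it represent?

Binary: 01110111
Sign bit: 0 (non-negative)
Read directly as an unsigned value:
01110111 = 64 + 32 + 16 + 4 + 2 + 1 = 119
Value: 119



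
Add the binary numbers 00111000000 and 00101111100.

Add column by column from the right: bit + bit + carry-in; write the sum mod 2, carry 1 when the sum is 2 or 3.
carry:  01110000000
        00111000000
+       00101111100
-------------------
       001100111100
(the carry out of the leftmost column, 0, becomes the leading bit)
Decimal check:
  00111000000 = 256 + 128 + 64 = 448
  00101111100 = 256 + 64 + 32 + 16 + 8 + 4 = 380
  448 + 380 = 828, and 001100111100 = 512 + 256 + 32 + 16 + 8 + 4 = 828 ✓



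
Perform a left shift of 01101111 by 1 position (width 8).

Original: 01101111 (decimal 111)
Shift left by 1 position
Append 1 zero on the right
Result: 11011110 (decimal 222)
Equivalent: 111 << 1 = 111 × 2^1 = 222



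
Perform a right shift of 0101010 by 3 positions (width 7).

Original: 0101010 (decimal 42)
Shift right by 3 positions
Drop the 3 low bits; fill with zeros on the left
Result: 0000101 (decimal 5)
Equivalent: 42 >> 3 = 42 ÷ 2^3 = 5



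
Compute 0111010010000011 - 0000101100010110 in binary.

Method 1 - Direct subtraction (column by column from the right: bit − bit − borrow-in; if negative, add 2 and borrow 1 from the next column):
borrow: 0001011011111000
        0111010010000011
-       0000101100010110
------------------------
        0110100101101101

Method 2 - Add two's complement:
Two's complement of 0000101100010110: invert → 1111010011101001, add 1 → 1111010011101010
  0111010010000011
+ 1111010011101010
------------------
 10110100101101101  (end carry out of the top bit = 1)
Discarding the end carry: 0110100101101101
Decimal check:
  0111010010000011 = 16384 + 8192 + 4096 + 1024 + 128 + 2 + 1 = 29827
  0000101100010110 = 2048 + 512 + 256 + 16 + 4 + 2 = 2838
  29827 - 2838 = 26989, and 0110100101101101 = 16384 + 8192 + 2048 + 256 + 64 + 32 + 8 + 4 + 1 = 26989 ✓



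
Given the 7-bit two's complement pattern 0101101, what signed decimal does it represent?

Binary: 0101101
Sign bit: 0 (non-negative)
Read directly as an unsigned value:
0101101 = 32 + 8 + 4 + 1 = 45
Value: 45



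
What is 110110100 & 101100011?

AND: 1 only when both bits are 1
  110110100
& 101100011
-----------
  100100000
Decimal: 436 & 355 = 288



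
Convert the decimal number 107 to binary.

Using repeated division by 2:
107 ÷ 2 = 53 remainder 1
53 ÷ 2 = 26 remainder 1
26 ÷ 2 = 13 remainder 0
13 ÷ 2 = 6 remainder 1
6 ÷ 2 = 3 remainder 0
3 ÷ 2 = 1 remainder 1
1 ÷ 2 = 0 remainder 1
Reading remainders bottom to top: 1101011



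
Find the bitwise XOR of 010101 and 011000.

XOR: 1 when bits differ
  010101
^ 011000
--------
  001101
Decimal: 21 ^ 24 = 13



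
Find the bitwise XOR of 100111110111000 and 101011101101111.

XOR: 1 when bits differ
  100111110111000
^ 101011101101111
-----------------
  001100011010111
Decimal: 20408 ^ 22383 = 6359



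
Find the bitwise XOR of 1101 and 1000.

XOR: 1 when bits differ
  1101
^ 1000
------
  0101
Decimal: 13 ^ 8 = 5



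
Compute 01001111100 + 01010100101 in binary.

Add column by column from the right: bit + bit + carry-in; write the sum mod 2, carry 1 when the sum is 2 or 3.
carry:  10111111000
        01001111100
+       01010100101
-------------------
       010100100001
(the carry out of the leftmost column, 0, becomes the leading bit)
Decimal check:
  01001111100 = 512 + 64 + 32 + 16 + 8 + 4 = 636
  01010100101 = 512 + 128 + 32 + 4 + 1 = 677
  636 + 677 = 1313, and 010100100001 = 1024 + 256 + 32 + 1 = 1313 ✓



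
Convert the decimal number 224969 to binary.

Using repeated division by 2:
224969 ÷ 2 = 112484 remainder 1
112484 ÷ 2 = 56242 remainder 0
56242 ÷ 2 = 28121 remainder 0
28121 ÷ 2 = 14060 remainder 1
14060 ÷ 2 = 7030 remainder 0
7030 ÷ 2 = 3515 remainder 0
3515 ÷ 2 = 1757 remainder 1
1757 ÷ 2 = 878 remainder 1
878 ÷ 2 = 439 remainder 0
439 ÷ 2 = 219 remainder 1
219 ÷ 2 = 109 remainder 1
109 ÷ 2 = 54 remainder 1
54 ÷ 2 = 27 remainder 0
27 ÷ 2 = 13 remainder 1
13 ÷ 2 = 6 remainder 1
6 ÷ 2 = 3 remainder 0
3 ÷ 2 = 1 remainder 1
1 ÷ 2 = 0 remainder 1
Reading remainders bottom to top: 110110111011001001



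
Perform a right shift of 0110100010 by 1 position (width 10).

Original: 0110100010 (decimal 418)
Shift right by 1 position
Drop the 1 low bit; fill with zero on the left
Result: 0011010001 (decimal 209)
Equivalent: 418 >> 1 = 418 ÷ 2^1 = 209



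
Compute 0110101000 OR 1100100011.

OR: 1 when either bit is 1
  0110101000
| 1100100011
------------
  1110101011
Decimal: 424 | 803 = 939



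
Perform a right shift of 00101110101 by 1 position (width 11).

Original: 00101110101 (decimal 373)
Shift right by 1 position
Drop the 1 low bit; fill with zero on the left
Result: 00010111010 (decimal 186)
Equivalent: 373 >> 1 = 373 ÷ 2^1 = 186



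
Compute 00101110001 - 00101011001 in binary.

Method 1 - Direct subtraction (column by column from the right: bit − bit − borrow-in; if negative, add 2 and borrow 1 from the next column):
borrow: 00000110000
        00101110001
-       00101011001
-------------------
        00000011000

Method 2 - Add two's complement:
Two's complement of 00101011001: invert → 11010100110, add 1 → 11010100111
  00101110001
+ 11010100111
-------------
 100000011000  (end carry out of the top bit = 1)
Discarding the end carry: 00000011000
Decimal check:
  00101110001 = 256 + 64 + 32 + 16 + 1 = 369
  00101011001 = 256 + 64 + 16 + 8 + 1 = 345
  369 - 345 = 24, and 00000011000 = 16 + 8 = 24 ✓



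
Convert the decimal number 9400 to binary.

Using repeated division by 2:
9400 ÷ 2 = 4700 remainder 0
4700 ÷ 2 = 2350 remainder 0
2350 ÷ 2 = 1175 remainder 0
1175 ÷ 2 = 587 remainder 1
587 ÷ 2 = 293 remainder 1
293 ÷ 2 = 146 remainder 1
146 ÷ 2 = 73 remainder 0
73 ÷ 2 = 36 remainder 1
36 ÷ 2 = 18 remainder 0
18 ÷ 2 = 9 remainder 0
9 ÷ 2 = 4 remainder 1
4 ÷ 2 = 2 remainder 0
2 ÷ 2 = 1 remainder 0
1 ÷ 2 = 0 remainder 1
Reading remainders bottom to top: 10010010111000



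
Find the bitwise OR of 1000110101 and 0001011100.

OR: 1 when either bit is 1
  1000110101
| 0001011100
------------
  1001111101
Decimal: 565 | 92 = 637



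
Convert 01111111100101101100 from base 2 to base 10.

Sum of powers of 2 for each 1-bit:
2^2 + 2^3 + 2^5 + 2^6 + 2^8 + 2^11 + 2^12 + 2^13 + 2^14 + 2^15 + 2^16 + 2^17 + 2^18
= 4 + 8 + 32 + 64 + 256 + 2048 + 4096 + 8192 + 16384 + 32768 + 65536 + 131072 + 262144
= 522604



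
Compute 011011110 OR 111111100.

OR: 1 when either bit is 1
  011011110
| 111111100
-----------
  111111110
Decimal: 222 | 508 = 510



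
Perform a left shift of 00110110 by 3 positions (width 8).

Original: 00110110 (decimal 54)
Shift left by 3 positions
Append 3 zeros on the right and drop the 3 high bits that overflow the 8-bit width
Result: 10110000 (decimal 176)
Equivalent: 54 << 3 = 54 × 2^3 = 432, truncated to 8 bits = 176



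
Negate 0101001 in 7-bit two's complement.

Original: 0101001
Step 1 - Invert all bits: 1010110
Step 2 - Add 1: 1010111
Verification: 0101001 + 1010111 = 10000000; discarding the end carry (carry out of the top bit) leaves the 7-bit value 0000000, as required for x + (-x)



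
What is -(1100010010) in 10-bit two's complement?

Original (sign bit 1, negative): 1100010010
Step 1 - Invert all bits: 0011101101
Step 2 - Add 1: 0011101110
Verification: 1100010010 + 0011101110 = 10000000000; discarding the end carry (carry out of the top bit) leaves the 10-bit value 0000000000, as required for x + (-x)



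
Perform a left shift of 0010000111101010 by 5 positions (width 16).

Original: 0010000111101010 (decimal 8682)
Shift left by 5 positions
Append 5 zeros on the right and drop the 5 high bits that overflow the 16-bit width
Result: 0011110101000000 (decimal 15680)
Equivalent: 8682 << 5 = 8682 × 2^5 = 277824, truncated to 16 bits = 15680



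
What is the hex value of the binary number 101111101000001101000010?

Group into 4-bit nibbles from right:
  1011 = B
  1110 = E
  1000 = 8
  0011 = 3
  0100 = 4
  0010 = 2
Result: BE8342



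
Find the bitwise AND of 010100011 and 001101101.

AND: 1 only when both bits are 1
  010100011
& 001101101
-----------
  000100001
Decimal: 163 & 109 = 33



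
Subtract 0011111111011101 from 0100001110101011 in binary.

Method 1 - Direct subtraction (column by column from the right: bit − bit − borrow-in; if negative, add 2 and borrow 1 from the next column):
borrow: 0111111110111000
        0100001110101011
-       0011111111011101
------------------------
        0000001111001110

Method 2 - Add two's complement:
Two's complement of 0011111111011101: invert → 1100000000100010, add 1 → 1100000000100011
  0100001110101011
+ 1100000000100011
------------------
 10000001111001110  (end carry out of the top bit = 1)
Discarding the end carry: 0000001111001110
Decimal check:
  0100001110101011 = 16384 + 512 + 256 + 128 + 32 + 8 + 2 + 1 = 17323
  0011111111011101 = 8192 + 4096 + 2048 + 1024 + 512 + 256 + 128 + 64 + 16 + 8 + 4 + 1 = 16349
  17323 - 16349 = 974, and 0000001111001110 = 512 + 256 + 128 + 64 + 8 + 4 + 2 = 974 ✓



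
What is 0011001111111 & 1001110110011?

AND: 1 only when both bits are 1
  0011001111111
& 1001110110011
---------------
  0001000110011
Decimal: 1663 & 5043 = 563



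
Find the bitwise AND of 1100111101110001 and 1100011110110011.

AND: 1 only when both bits are 1
  1100111101110001
& 1100011110110011
------------------
  1100011100110001
Decimal: 53105 & 51123 = 50993



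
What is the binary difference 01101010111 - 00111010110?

Method 1 - Direct subtraction (column by column from the right: bit − bit − borrow-in; if negative, add 2 and borrow 1 from the next column):
borrow: 01100000000
        01101010111
-       00111010110
-------------------
        00110000001

Method 2 - Add two's complement:
Two's complement of 00111010110: invert → 11000101001, add 1 → 11000101010
  01101010111
+ 11000101010
-------------
 100110000001  (end carry out of the top bit = 1)
Discarding the end carry: 00110000001
Decimal check:
  01101010111 = 512 + 256 + 64 + 16 + 4 + 2 + 1 = 855
  00111010110 = 256 + 128 + 64 + 16 + 4 + 2 = 470
  855 - 470 = 385, and 00110000001 = 256 + 128 + 1 = 385 ✓



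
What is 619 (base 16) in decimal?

Expand by place value (powers of 16):
619 = 6 × 16^2 + 1 × 16^1 + 9 × 16^0
= 6 × 256 + 1 × 16 + 9 × 1
= 1536 + 16 + 9
= 1561



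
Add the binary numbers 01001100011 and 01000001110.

Add column by column from the right: bit + bit + carry-in; write the sum mod 2, carry 1 when the sum is 2 or 3.
carry:  10000011100
        01001100011
+       01000001110
-------------------
       010001110001
(the carry out of the leftmost column, 0, becomes the leading bit)
Decimal check:
  01001100011 = 512 + 64 + 32 + 2 + 1 = 611
  01000001110 = 512 + 8 + 4 + 2 = 526
  611 + 526 = 1137, and 010001110001 = 1024 + 64 + 32 + 16 + 1 = 1137 ✓



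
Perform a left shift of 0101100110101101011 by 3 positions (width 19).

Original: 0101100110101101011 (decimal 183659)
Shift left by 3 positions
Append 3 zeros on the right and drop the 3 high bits that overflow the 19-bit width
Result: 1100110101101011000 (decimal 420696)
Equivalent: 183659 << 3 = 183659 × 2^3 = 1469272, truncated to 19 bits = 420696



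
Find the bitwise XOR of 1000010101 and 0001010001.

XOR: 1 when bits differ
  1000010101
^ 0001010001
------------
  1001000100
Decimal: 533 ^ 81 = 580



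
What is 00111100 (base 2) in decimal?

Sum of powers of 2 for each 1-bit:
2^2 + 2^3 + 2^4 + 2^5
= 4 + 8 + 16 + 32
= 60



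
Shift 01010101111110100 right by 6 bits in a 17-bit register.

Original: 01010101111110100 (decimal 44020)
Shift right by 6 positions
Drop the 6 low bits; fill with zeros on the left
Result: 00000001010101111 (decimal 687)
Equivalent: 44020 >> 6 = 44020 ÷ 2^6 = 687



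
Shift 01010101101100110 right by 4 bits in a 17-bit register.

Original: 01010101101100110 (decimal 43878)
Shift right by 4 positions
Drop the 4 low bits; fill with zeros on the left
Result: 00000101010110110 (decimal 2742)
Equivalent: 43878 >> 4 = 43878 ÷ 2^4 = 2742



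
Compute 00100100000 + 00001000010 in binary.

Add column by column from the right: bit + bit + carry-in; write the sum mod 2, carry 1 when the sum is 2 or 3.
carry:  00000000000
        00100100000
+       00001000010
-------------------
       000101100010
(the carry out of the leftmost column, 0, becomes the leading bit)
Decimal check:
  00100100000 = 256 + 32 = 288
  00001000010 = 64 + 2 = 66
  288 + 66 = 354, and 000101100010 = 256 + 64 + 32 + 2 = 354 ✓



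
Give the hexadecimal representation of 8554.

Using repeated division by 16 (digits 10–15 are A–F):
8554 ÷ 16 = 534 remainder 10 (A)
534 ÷ 16 = 33 remainder 6
33 ÷ 16 = 2 remainder 1
2 ÷ 16 = 0 remainder 2
Reading remainders bottom to top: 216A



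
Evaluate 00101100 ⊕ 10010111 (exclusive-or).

XOR: 1 when bits differ
  00101100
^ 10010111
----------
  10111011
Decimal: 44 ^ 151 = 187



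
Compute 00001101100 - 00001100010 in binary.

Method 1 - Direct subtraction (column by column from the right: bit − bit − borrow-in; if negative, add 2 and borrow 1 from the next column):
borrow: 00000000100
        00001101100
-       00001100010
-------------------
        00000001010

Method 2 - Add two's complement:
Two's complement of 00001100010: invert → 11110011101, add 1 → 11110011110
  00001101100
+ 11110011110
-------------
 100000001010  (end carry out of the top bit = 1)
Discarding the end carry: 00000001010
Decimal check:
  00001101100 = 64 + 32 + 8 + 4 = 108
  00001100010 = 64 + 32 + 2 = 98
  108 - 98 = 10, and 00000001010 = 8 + 2 = 10 ✓



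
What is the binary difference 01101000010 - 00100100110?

Method 1 - Direct subtraction (column by column from the right: bit − bit − borrow-in; if negative, add 2 and borrow 1 from the next column):
borrow: 00001111000
        01101000010
-       00100100110
-------------------
        01000011100

Method 2 - Add two's complement:
Two's complement of 00100100110: invert → 11011011001, add 1 → 11011011010
  01101000010
+ 11011011010
-------------
 101000011100  (end carry out of the top bit = 1)
Discarding the end carry: 01000011100
Decimal check:
  01101000010 = 512 + 256 + 64 + 2 = 834
  00100100110 = 256 + 32 + 4 + 2 = 294
  834 - 294 = 540, and 01000011100 = 512 + 16 + 8 + 4 = 540 ✓



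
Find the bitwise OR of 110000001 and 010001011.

OR: 1 when either bit is 1
  110000001
| 010001011
-----------
  110001011
Decimal: 385 | 139 = 395



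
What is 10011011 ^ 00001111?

XOR: 1 when bits differ
  10011011
^ 00001111
----------
  10010100
Decimal: 155 ^ 15 = 148



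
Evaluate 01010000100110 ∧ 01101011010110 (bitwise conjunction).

AND: 1 only when both bits are 1
  01010000100110
& 01101011010110
----------------
  01000000000110
Decimal: 5158 & 6870 = 4102



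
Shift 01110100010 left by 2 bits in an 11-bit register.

Original: 01110100010 (decimal 930)
Shift left by 2 positions
Append 2 zeros on the right and drop the 2 high bits that overflow the 11-bit width
Result: 11010001000 (decimal 1672)
Equivalent: 930 << 2 = 930 × 2^2 = 3720, truncated to 11 bits = 1672



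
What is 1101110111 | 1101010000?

OR: 1 when either bit is 1
  1101110111
| 1101010000
------------
  1101110111
Decimal: 887 | 848 = 887



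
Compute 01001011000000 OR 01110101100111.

OR: 1 when either bit is 1
  01001011000000
| 01110101100111
----------------
  01111111100111
Decimal: 4800 | 7527 = 8167



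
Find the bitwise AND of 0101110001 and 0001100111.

AND: 1 only when both bits are 1
  0101110001
& 0001100111
------------
  0001100001
Decimal: 369 & 103 = 97



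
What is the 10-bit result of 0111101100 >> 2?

Original: 0111101100 (decimal 492)
Shift right by 2 positions
Drop the 2 low bits; fill with zeros on the left
Result: 0001111011 (decimal 123)
Equivalent: 492 >> 2 = 492 ÷ 2^2 = 123



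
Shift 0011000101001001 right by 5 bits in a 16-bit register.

Original: 0011000101001001 (decimal 12617)
Shift right by 5 positions
Drop the 5 low bits; fill with zeros on the left
Result: 0000000110001010 (decimal 394)
Equivalent: 12617 >> 5 = 12617 ÷ 2^5 = 394



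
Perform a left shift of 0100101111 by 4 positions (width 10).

Original: 0100101111 (decimal 303)
Shift left by 4 positions
Append 4 zeros on the right and drop the 4 high bits that overflow the 10-bit width
Result: 1011110000 (decimal 752)
Equivalent: 303 << 4 = 303 × 2^4 = 4848, truncated to 10 bits = 752



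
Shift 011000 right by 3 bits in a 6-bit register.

Original: 011000 (decimal 24)
Shift right by 3 positions
Drop the 3 low bits; fill with zeros on the left
Result: 000011 (decimal 3)
Equivalent: 24 >> 3 = 24 ÷ 2^3 = 3



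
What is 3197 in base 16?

Using repeated division by 16 (digits 10–15 are A–F):
3197 ÷ 16 = 199 remainder 13 (D)
199 ÷ 16 = 12 remainder 7
12 ÷ 16 = 0 remainder 12 (C)
Reading remainders bottom to top: C7D



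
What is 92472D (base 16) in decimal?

Expand by place value (powers of 16):
Digit values: D = 13
92472D = 9 × 16^5 + 2 × 16^4 + 4 × 16^3 + 7 × 16^2 + 2 × 16^1 + 13 × 16^0
= 9 × 1048576 + 2 × 65536 + 4 × 4096 + 7 × 256 + 2 × 16 + 13 × 1
= 9437184 + 131072 + 16384 + 1792 + 32 + 13
= 9586477



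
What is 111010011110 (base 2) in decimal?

Sum of powers of 2 for each 1-bit:
2^1 + 2^2 + 2^3 + 2^4 + 2^7 + 2^9 + 2^10 + 2^11
= 2 + 4 + 8 + 16 + 128 + 512 + 1024 + 2048
= 3742



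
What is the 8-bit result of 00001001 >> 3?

Original: 00001001 (decimal 9)
Shift right by 3 positions
Drop the 3 low bits; fill with zeros on the left
Result: 00000001 (decimal 1)
Equivalent: 9 >> 3 = 9 ÷ 2^3 = 1



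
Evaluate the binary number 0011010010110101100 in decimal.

Sum of powers of 2 for each 1-bit:
2^2 + 2^3 + 2^5 + 2^7 + 2^8 + 2^10 + 2^13 + 2^15 + 2^16
= 4 + 8 + 32 + 128 + 256 + 1024 + 8192 + 32768 + 65536
= 107948



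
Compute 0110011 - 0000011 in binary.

Method 1 - Direct subtraction (column by column from the right: bit − bit − borrow-in; if negative, add 2 and borrow 1 from the next column):
borrow: 0000000
        0110011
-       0000011
---------------
        0110000

Method 2 - Add two's complement:
Two's complement of 0000011: invert → 1111100, add 1 → 1111101
  0110011
+ 1111101
---------
 10110000  (end carry out of the top bit = 1)
Discarding the end carry: 0110000
Decimal check:
  0110011 = 32 + 16 + 2 + 1 = 51
  0000011 = 2 + 1 = 3
  51 - 3 = 48, and 0110000 = 32 + 16 = 48 ✓



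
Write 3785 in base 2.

Using repeated division by 2:
3785 ÷ 2 = 1892 remainder 1
1892 ÷ 2 = 946 remainder 0
946 ÷ 2 = 473 remainder 0
473 ÷ 2 = 236 remainder 1
236 ÷ 2 = 118 remainder 0
118 ÷ 2 = 59 remainder 0
59 ÷ 2 = 29 remainder 1
29 ÷ 2 = 14 remainder 1
14 ÷ 2 = 7 remainder 0
7 ÷ 2 = 3 remainder 1
3 ÷ 2 = 1 remainder 1
1 ÷ 2 = 0 remainder 1
Reading remainders bottom to top: 111011001001



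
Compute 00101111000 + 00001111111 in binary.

Add column by column from the right: bit + bit + carry-in; write the sum mod 2, carry 1 when the sum is 2 or 3.
carry:  00011110000
        00101111000
+       00001111111
-------------------
       000111110111
(the carry out of the leftmost column, 0, becomes the leading bit)
Decimal check:
  00101111000 = 256 + 64 + 32 + 16 + 8 = 376
  00001111111 = 64 + 32 + 16 + 8 + 4 + 2 + 1 = 127
  376 + 127 = 503, and 000111110111 = 256 + 128 + 64 + 32 + 16 + 4 + 2 + 1 = 503 ✓



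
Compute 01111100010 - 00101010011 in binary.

Method 1 - Direct subtraction (column by column from the right: bit − bit − borrow-in; if negative, add 2 and borrow 1 from the next column):
borrow: 00000111110
        01111100010
-       00101010011
-------------------
        01010001111

Method 2 - Add two's complement:
Two's complement of 00101010011: invert → 11010101100, add 1 → 11010101101
  01111100010
+ 11010101101
-------------
 101010001111  (end carry out of the top bit = 1)
Discarding the end carry: 01010001111
Decimal check:
  01111100010 = 512 + 256 + 128 + 64 + 32 + 2 = 994
  00101010011 = 256 + 64 + 16 + 2 + 1 = 339
  994 - 339 = 655, and 01010001111 = 512 + 128 + 8 + 4 + 2 + 1 = 655 ✓



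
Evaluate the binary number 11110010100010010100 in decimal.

Sum of powers of 2 for each 1-bit:
2^2 + 2^4 + 2^7 + 2^11 + 2^13 + 2^16 + 2^17 + 2^18 + 2^19
= 4 + 16 + 128 + 2048 + 8192 + 65536 + 131072 + 262144 + 524288
= 993428



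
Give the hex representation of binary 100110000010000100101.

Group into 4-bit nibbles from right:
  0001 = 1
  0011 = 3
  0000 = 0
  0100 = 4
  0010 = 2
  0101 = 5
Result: 130425



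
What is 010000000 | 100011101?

OR: 1 when either bit is 1
  010000000
| 100011101
-----------
  110011101
Decimal: 128 | 285 = 413



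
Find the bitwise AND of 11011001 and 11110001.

AND: 1 only when both bits are 1
  11011001
& 11110001
----------
  11010001
Decimal: 217 & 241 = 209

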